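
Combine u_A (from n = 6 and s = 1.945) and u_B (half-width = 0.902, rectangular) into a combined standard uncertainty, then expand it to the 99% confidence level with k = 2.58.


u_A = s / sqrt(n) = 1.945 / sqrt(6) = 0.79404292
u_B = half_width / sqrt(3) = 0.902 / sqrt(3) = 0.52076994
uc = sqrt(u_A^2 + u_B^2) = sqrt(0.79404292^2 + 0.52076994^2) = 0.94958174
U = k * uc = 2.58 * 0.94958174
U = 2.4499

2.4499


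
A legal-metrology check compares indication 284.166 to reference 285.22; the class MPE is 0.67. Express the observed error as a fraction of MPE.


e = indication - reference = 284.166 - 285.22 = -1.0540
|e| = 1.0540
ratio = |e| / MPE = 1.0540 / 0.67
ratio = 1.5731

1.5731


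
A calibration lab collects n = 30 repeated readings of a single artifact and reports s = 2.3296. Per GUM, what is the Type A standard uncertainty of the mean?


u_A = s / sqrt(n)
u_A = 2.3296 / sqrt(30)
u_A = 2.3296 / 5.4772256
u_A = 0.4253

0.4253


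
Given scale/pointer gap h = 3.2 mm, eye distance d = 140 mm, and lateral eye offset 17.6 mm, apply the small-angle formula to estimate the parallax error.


error = h * offset / d
= 3.2 * 17.6 / 140
= 0.4023

0.4023


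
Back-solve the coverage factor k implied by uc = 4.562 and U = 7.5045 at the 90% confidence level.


k = U / uc
k = 7.5045 / 4.562
k = 1.645

1.645


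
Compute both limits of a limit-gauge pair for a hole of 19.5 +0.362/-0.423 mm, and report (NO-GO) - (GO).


GO = nominal - lower_tol (smallest hole = maximum material condition)
GO = 19.5 - 0.423 = 19.077
NO-GO = nominal + upper_tol (largest hole = least material condition)
NO-GO = 19.5 + 0.362 = 19.862
spread = NO-GO - GO = 19.862 - 19.077 = 0.7850

0.7850


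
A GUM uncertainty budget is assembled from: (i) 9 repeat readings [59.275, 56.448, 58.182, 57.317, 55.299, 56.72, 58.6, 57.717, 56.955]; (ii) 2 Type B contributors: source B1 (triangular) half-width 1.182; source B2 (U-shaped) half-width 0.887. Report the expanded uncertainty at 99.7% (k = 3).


mean = (59.275 + 56.448 + 58.182 + 57.317 + 55.299 + 56.72 + 58.6 + 57.717 + 56.955) / 9 = 57.39033333
s = sqrt(sum((x - mean)^2)/(n-1)) = 1.2069909
u_A = s / sqrt(n) = 1.2069909 / sqrt(9) = 0.4023303
u_B1 = 1.182 / sqrt(6) = 0.48254948
u_B2 = 0.887 / sqrt(2) = 0.62720371
uc = sqrt(0.4023303^2 + 0.48254948^2 + 0.62720371^2) = 0.88775456
U = k * uc = 3 * 0.88775456
U = 2.6633

2.6633


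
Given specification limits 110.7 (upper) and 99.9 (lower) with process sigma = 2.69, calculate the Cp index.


Cp = (USL - LSL) / (6 * sigma)
= (110.7 - 99.9) / (6 * 2.69)
= 10.8000 / 16.1400
= 0.6691

0.6691


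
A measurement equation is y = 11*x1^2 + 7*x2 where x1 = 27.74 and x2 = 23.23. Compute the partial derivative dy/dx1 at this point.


y = 11*x1^2 + 7*x2
dy/dx1 = 2*11*x1
Evaluate at x1 = 27.74: c1 = 22 * 27.74
c1 = 610.2800

610.2800


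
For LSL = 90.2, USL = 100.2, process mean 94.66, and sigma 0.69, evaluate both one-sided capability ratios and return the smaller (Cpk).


Cpu = (USL - mean) / (3*sigma) = (100.2 - 94.66) / (3*0.69) = 2.6763
Cpl = (mean - LSL) / (3*sigma) = (94.66 - 90.2) / (3*0.69) = 2.1546
Cpk = min(Cpu, Cpl) = 2.1546

2.1546


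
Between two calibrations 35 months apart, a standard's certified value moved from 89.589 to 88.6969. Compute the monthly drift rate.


rate = (v2 - v1) / months
= (88.6969 - 89.589) / 35
= -0.8921 / 35
= -0.0255

-0.0255


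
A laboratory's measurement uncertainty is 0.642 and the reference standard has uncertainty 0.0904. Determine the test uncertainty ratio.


TUR = u_lab / u_ref
= 0.642 / 0.0904
= 7.1018

7.1018


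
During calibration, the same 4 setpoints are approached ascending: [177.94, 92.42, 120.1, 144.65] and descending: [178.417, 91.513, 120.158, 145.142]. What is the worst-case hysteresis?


|177.94 - 178.417| = 0.4770
|92.42 - 91.513| = 0.9070
|120.1 - 120.158| = 0.0580
|144.65 - 145.142| = 0.4920
hysteresis = max(diffs) = 0.9070

0.9070


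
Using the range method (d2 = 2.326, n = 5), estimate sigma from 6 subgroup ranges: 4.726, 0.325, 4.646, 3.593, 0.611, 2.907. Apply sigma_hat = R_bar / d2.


R_bar = (4.726 + 0.325 + 4.646 + 3.593 + 0.611 + 2.907) / 6
R_bar = 16.808 / 6 = 2.8013333
sigma_hat = R_bar / d2 = 2.8013333 / 2.326 = 1.2044

1.2044


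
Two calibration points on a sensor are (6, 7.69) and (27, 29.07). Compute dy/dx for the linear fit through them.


slope = (y2 - y1) / (x2 - x1)
= (29.07 - 7.69) / (27 - 6)
= 21.3800 / 21
= 1.0181

1.0181


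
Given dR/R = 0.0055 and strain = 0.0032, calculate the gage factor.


GF = (dR/R) / epsilon
= 0.0055 / 0.0032
= 1.7187

1.7187


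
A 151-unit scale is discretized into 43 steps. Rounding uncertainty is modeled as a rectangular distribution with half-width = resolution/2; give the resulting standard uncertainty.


resolution = range / divisions
resolution = 151 / 43 = 3.5116279
u_res = resolution / (2*sqrt(3))
u_res = 3.5116279 / 3.4641016
u_res = 1.0137

1.0137


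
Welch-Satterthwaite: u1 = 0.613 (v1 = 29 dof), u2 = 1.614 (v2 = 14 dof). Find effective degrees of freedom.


uc = sqrt(u1^2 + u2^2) = sqrt(0.613^2 + 1.614^2) = 1.7264892
v_eff = uc^4 / (u1^4/v1 + u2^4/v2)
= 1.7264892^4 / (0.613^4/29 + 1.614^4/14)
= 8.8849597 / 0.48958363
v_eff = 18.1480

18.1480


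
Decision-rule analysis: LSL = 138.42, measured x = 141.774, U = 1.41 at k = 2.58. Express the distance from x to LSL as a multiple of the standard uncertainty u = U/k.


u = U / k = 1.41 / 2.58 = 0.54651163
margin = |LSL - x| = |138.42 - 141.774| = 3.354
z = margin / u = 3.354 / 0.54651163
z = 6.1371

6.1371


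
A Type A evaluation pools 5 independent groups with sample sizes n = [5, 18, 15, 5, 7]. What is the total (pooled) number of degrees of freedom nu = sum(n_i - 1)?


nu = sum_i (n_i - 1)
nu = ((5 - 1) + (18 - 1) + (15 - 1) + (5 - 1) + (7 - 1))
nu = 4 + 17 + 14 + 4 + 6
nu = 45

45


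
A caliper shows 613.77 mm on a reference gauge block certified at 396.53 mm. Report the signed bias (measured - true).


Systematic error = measured - true
= 613.77 - 396.53
= 217.2400

217.2400


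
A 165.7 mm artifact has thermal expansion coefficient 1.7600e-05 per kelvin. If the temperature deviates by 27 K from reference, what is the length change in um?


dL = L * alpha * dT
= 165.7 * 1.7600e-05 * 27
= 0.0787406 mm
dL_um = 0.0787406 * 1000 = 78.7406 um

78.7406


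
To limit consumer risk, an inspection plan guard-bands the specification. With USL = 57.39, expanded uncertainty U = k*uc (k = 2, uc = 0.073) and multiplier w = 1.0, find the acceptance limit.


U = k * uc = 2 * 0.073 = 0.146
guard band g = w * U = 1.0 * 0.146 = 0.146
AL = USL - g = 57.39 - 0.146
AL = 57.2440

57.2440


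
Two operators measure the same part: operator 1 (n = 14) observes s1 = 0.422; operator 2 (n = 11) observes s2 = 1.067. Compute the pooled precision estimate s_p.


s_p = sqrt(((n1-1)*s1^2 + (n2-1)*s2^2) / (n1+n2-2))
numerator = (14-1)*0.422^2 + (11-1)*1.067^2 = 2.315092 + 11.38489 = 13.699982
denominator = 14 + 11 - 2 = 23
s_p^2 = 13.699982 / 23 = 0.59565139
s_p = sqrt(0.59565139) = 0.7718

0.7718


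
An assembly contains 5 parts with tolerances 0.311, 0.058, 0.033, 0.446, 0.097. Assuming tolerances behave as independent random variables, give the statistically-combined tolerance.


RSS = sqrt(0.311^2 + 0.058^2 + 0.033^2 + 0.446^2 + 0.097^2)
= sqrt(0.309499)
= 0.5563

0.5563


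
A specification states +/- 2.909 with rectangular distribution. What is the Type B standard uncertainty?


u_B = half_width / sqrt(3)
u_B = 2.909 / 1.7320508
u_B = 1.6795

1.6795


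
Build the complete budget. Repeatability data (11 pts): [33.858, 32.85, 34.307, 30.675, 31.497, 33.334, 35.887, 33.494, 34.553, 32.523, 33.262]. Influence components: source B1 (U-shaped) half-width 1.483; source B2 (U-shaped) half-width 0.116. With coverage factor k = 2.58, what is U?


mean = (33.858 + 32.85 + 34.307 + 30.675 + 31.497 + 33.334 + 35.887 + 33.494 + 34.553 + 32.523 + 33.262) / 11 = 33.29454545
s = sqrt(sum((x - mean)^2)/(n-1)) = 1.4344184
u_A = s / sqrt(n) = 1.4344184 / sqrt(11) = 0.43249342
u_B1 = 1.483 / sqrt(2) = 1.0486394
u_B2 = 0.116 / sqrt(2) = 0.082024387
uc = sqrt(0.43249342^2 + 1.0486394^2 + 0.082024387^2) = 1.1372876
U = k * uc = 2.58 * 1.1372876
U = 2.9342

2.9342


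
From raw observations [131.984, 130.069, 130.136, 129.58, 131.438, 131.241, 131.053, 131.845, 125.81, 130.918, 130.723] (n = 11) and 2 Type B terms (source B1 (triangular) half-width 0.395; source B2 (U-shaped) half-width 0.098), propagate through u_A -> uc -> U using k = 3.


mean = (131.984 + 130.069 + 130.136 + 129.58 + 131.438 + 131.241 + 131.053 + 131.845 + 125.81 + 130.918 + 130.723) / 11 = 130.4360909
s = sqrt(sum((x - mean)^2)/(n-1)) = 1.7054705
u_A = s / sqrt(n) = 1.7054705 / sqrt(11) = 0.5142187
u_B1 = 0.395 / sqrt(6) = 0.16125807
u_B2 = 0.098 / sqrt(2) = 0.069296465
uc = sqrt(0.5142187^2 + 0.16125807^2 + 0.069296465^2) = 0.54334799
U = k * uc = 3 * 0.54334799
U = 1.6300

1.6300


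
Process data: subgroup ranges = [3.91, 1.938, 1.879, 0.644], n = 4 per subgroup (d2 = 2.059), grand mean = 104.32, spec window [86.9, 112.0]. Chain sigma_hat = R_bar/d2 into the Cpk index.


R_bar = (3.91 + 1.938 + 1.879 + 0.644) / 4 = 2.09275
sigma = R_bar / d2 = 2.09275 / 2.059 = 1.0163915
Cp = (USL - LSL)/(6*sigma) = (112.0 - 86.9)/(6*1.0163915) = 4.1159
Cpu = (112.0 - 104.32)/(3*1.0163915) = 2.5187
Cpl = (104.32 - 86.9)/(3*1.0163915) = 5.7130
Cpk = min(Cpu, Cpl) = 2.5187

2.5187


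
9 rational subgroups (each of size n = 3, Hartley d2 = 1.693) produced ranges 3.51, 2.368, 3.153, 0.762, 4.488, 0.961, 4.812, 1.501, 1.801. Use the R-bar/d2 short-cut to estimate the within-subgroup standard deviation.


R_bar = (3.51 + 2.368 + 3.153 + 0.762 + 4.488 + 0.961 + 4.812 + 1.501 + 1.801) / 9
R_bar = 23.356 / 9 = 2.5951111
sigma_hat = R_bar / d2 = 2.5951111 / 1.693 = 1.5328

1.5328


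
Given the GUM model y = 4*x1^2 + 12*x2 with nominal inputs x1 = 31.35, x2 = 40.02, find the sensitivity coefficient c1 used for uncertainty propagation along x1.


y = 4*x1^2 + 12*x2
dy/dx1 = 2*4*x1
Evaluate at x1 = 31.35: c1 = 8 * 31.35
c1 = 250.8000

250.8000


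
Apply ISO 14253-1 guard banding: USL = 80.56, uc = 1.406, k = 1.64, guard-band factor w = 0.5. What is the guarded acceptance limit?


U = k * uc = 1.64 * 1.406 = 2.30584
guard band g = w * U = 0.5 * 2.30584 = 1.15292
AL = USL - g = 80.56 - 1.15292
AL = 79.4071

79.4071


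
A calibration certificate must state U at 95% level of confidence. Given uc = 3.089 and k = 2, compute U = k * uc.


U = k * uc
U = 2 * 3.089
U = 6.1780

6.1780


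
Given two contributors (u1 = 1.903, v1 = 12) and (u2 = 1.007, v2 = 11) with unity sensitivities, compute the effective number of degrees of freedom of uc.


uc = sqrt(u1^2 + u2^2) = sqrt(1.903^2 + 1.007^2) = 2.1530114
v_eff = uc^4 / (u1^4/v1 + u2^4/v2)
= 2.1530114^4 / (1.903^4/12 + 1.007^4/11)
= 21.487472 / 1.186365
v_eff = 18.1120

18.1120


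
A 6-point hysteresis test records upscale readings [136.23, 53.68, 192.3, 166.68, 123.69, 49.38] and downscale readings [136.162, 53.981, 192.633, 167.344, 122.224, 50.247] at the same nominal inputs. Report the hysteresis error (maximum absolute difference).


|136.23 - 136.162| = 0.0680
|53.68 - 53.981| = 0.3010
|192.3 - 192.633| = 0.3330
|166.68 - 167.344| = 0.6640
|123.69 - 122.224| = 1.4660
|49.38 - 50.247| = 0.8670
hysteresis = max(diffs) = 1.4660

1.4660


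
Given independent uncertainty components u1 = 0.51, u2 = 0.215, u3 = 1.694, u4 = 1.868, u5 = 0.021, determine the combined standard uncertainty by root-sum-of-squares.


uc = sqrt(0.51^2 + 0.215^2 + 1.694^2 + 1.868^2 + 0.021^2)
uc = sqrt(6.665826)
uc = 2.5818

2.5818


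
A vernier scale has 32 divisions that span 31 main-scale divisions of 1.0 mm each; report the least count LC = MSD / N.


LC = MSD / n_div
= 1.0 / 32
= 0.0312

0.0312


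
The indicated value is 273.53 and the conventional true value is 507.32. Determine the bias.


Systematic error = measured - true
= 273.53 - 507.32
= -233.7900

-233.7900


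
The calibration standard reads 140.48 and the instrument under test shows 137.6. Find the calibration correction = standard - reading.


Correction = standard - reading
= 140.48 - 137.6
= 2.8800

2.8800


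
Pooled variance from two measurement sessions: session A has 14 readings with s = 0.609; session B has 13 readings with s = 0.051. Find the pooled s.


s_p = sqrt(((n1-1)*s1^2 + (n2-1)*s2^2) / (n1+n2-2))
numerator = (14-1)*0.609^2 + (13-1)*0.051^2 = 4.821453 + 0.031212 = 4.852665
denominator = 14 + 13 - 2 = 25
s_p^2 = 4.852665 / 25 = 0.1941066
s_p = sqrt(0.1941066) = 0.4406

0.4406


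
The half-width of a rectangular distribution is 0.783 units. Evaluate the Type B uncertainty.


u_B = half_width / sqrt(3)
u_B = 0.783 / 1.7320508
u_B = 0.4521

0.4521


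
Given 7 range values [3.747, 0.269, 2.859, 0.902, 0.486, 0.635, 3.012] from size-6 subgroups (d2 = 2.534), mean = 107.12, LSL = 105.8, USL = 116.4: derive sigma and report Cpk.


R_bar = (3.747 + 0.269 + 2.859 + 0.902 + 0.486 + 0.635 + 3.012) / 7 = 1.7014286
sigma = R_bar / d2 = 1.7014286 / 2.534 = 0.67143986
Cp = (USL - LSL)/(6*sigma) = (116.4 - 105.8)/(6*0.67143986) = 2.6312
Cpu = (116.4 - 107.12)/(3*0.67143986) = 4.6070
Cpl = (107.12 - 105.8)/(3*0.67143986) = 0.6553
Cpk = min(Cpu, Cpl) = 0.6553

0.6553


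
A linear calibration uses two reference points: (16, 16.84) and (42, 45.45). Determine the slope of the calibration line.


slope = (y2 - y1) / (x2 - x1)
= (45.45 - 16.84) / (42 - 16)
= 28.6100 / 26
= 1.1004

1.1004


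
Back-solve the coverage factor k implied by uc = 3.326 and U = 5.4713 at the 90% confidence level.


k = U / uc
k = 5.4713 / 3.326
k = 1.645

1.645


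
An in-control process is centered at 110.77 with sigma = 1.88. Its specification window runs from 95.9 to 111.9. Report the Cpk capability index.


Cpu = (USL - mean) / (3*sigma) = (111.9 - 110.77) / (3*1.88) = 0.2004
Cpl = (mean - LSL) / (3*sigma) = (110.77 - 95.9) / (3*1.88) = 2.6365
Cpk = min(Cpu, Cpl) = 0.2004

0.2004


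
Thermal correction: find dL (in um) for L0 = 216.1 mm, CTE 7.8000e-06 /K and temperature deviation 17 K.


dL = L * alpha * dT
= 216.1 * 7.8000e-06 * 17
= 0.0286549 mm
dL_um = 0.0286549 * 1000 = 28.6549 um

28.6549


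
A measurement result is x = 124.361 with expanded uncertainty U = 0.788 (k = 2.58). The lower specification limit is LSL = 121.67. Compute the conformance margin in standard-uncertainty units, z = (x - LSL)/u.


u = U / k = 0.788 / 2.58 = 0.30542636
margin = |LSL - x| = |121.67 - 124.361| = 2.691
z = margin / u = 2.691 / 0.30542636
z = 8.8106

8.8106


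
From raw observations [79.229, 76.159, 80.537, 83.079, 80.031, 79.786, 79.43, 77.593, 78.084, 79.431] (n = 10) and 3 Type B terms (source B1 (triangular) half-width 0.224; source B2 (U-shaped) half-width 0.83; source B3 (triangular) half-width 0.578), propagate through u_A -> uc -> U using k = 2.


mean = (79.229 + 76.159 + 80.537 + 83.079 + 80.031 + 79.786 + 79.43 + 77.593 + 78.084 + 79.431) / 10 = 79.3359
s = sqrt(sum((x - mean)^2)/(n-1)) = 1.8519109
u_A = s / sqrt(n) = 1.8519109 / sqrt(10) = 0.58562565
u_B1 = 0.224 / sqrt(6) = 0.091447617
u_B2 = 0.83 / sqrt(2) = 0.58689863
u_B3 = 0.578 / sqrt(6) = 0.23596751
uc = sqrt(0.58562565^2 + 0.091447617^2 + 0.58689863^2 + 0.23596751^2) = 0.86686258
U = k * uc = 2 * 0.86686258
U = 1.7337

1.7337


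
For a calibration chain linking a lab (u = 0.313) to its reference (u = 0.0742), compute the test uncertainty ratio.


TUR = u_lab / u_ref
= 0.313 / 0.0742
= 4.2183

4.2183


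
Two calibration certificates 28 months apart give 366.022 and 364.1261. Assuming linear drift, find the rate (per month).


rate = (v2 - v1) / months
= (364.1261 - 366.022) / 28
= -1.8959 / 28
= -0.0677

-0.0677


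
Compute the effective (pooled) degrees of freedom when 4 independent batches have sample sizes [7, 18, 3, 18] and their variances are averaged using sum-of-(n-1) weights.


nu = sum_i (n_i - 1)
nu = ((7 - 1) + (18 - 1) + (3 - 1) + (18 - 1))
nu = 6 + 17 + 2 + 17
nu = 42

42


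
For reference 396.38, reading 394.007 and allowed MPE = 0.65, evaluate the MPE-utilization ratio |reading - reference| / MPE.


e = indication - reference = 394.007 - 396.38 = -2.3730
|e| = 2.3730
ratio = |e| / MPE = 2.3730 / 0.65
ratio = 3.6508

3.6508


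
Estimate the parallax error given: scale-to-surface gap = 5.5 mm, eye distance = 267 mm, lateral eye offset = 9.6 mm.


error = h * offset / d
= 5.5 * 9.6 / 267
= 0.1978

0.1978


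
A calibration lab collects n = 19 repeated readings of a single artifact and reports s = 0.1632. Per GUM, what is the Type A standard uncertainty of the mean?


u_A = s / sqrt(n)
u_A = 0.1632 / sqrt(19)
u_A = 0.1632 / 4.3588989
u_A = 0.0374

0.0374


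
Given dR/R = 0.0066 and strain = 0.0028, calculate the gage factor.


GF = (dR/R) / epsilon
= 0.0066 / 0.0028
= 2.3571

2.3571


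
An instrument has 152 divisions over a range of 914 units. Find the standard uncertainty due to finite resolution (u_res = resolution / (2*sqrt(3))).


resolution = range / divisions
resolution = 914 / 152 = 6.0131579
u_res = resolution / (2*sqrt(3))
u_res = 6.0131579 / 3.4641016
u_res = 1.7358

1.7358


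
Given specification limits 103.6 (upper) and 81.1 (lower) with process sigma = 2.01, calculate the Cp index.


Cp = (USL - LSL) / (6 * sigma)
= (103.6 - 81.1) / (6 * 2.01)
= 22.5000 / 12.0600
= 1.8657

1.8657


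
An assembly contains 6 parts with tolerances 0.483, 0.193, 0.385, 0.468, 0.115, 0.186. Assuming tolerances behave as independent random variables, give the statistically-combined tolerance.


RSS = sqrt(0.483^2 + 0.193^2 + 0.385^2 + 0.468^2 + 0.115^2 + 0.186^2)
= sqrt(0.685608)
= 0.8280

0.8280


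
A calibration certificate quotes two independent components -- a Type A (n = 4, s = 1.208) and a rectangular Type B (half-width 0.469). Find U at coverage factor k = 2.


u_A = s / sqrt(n) = 1.208 / sqrt(4) = 0.604
u_B = half_width / sqrt(3) = 0.469 / sqrt(3) = 0.27077728
uc = sqrt(u_A^2 + u_B^2) = sqrt(0.604^2 + 0.27077728^2) = 0.66191868
U = k * uc = 2 * 0.66191868
U = 1.3238

1.3238


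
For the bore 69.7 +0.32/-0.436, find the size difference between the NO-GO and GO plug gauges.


GO = nominal - lower_tol (smallest hole = maximum material condition)
GO = 69.7 - 0.436 = 69.264
NO-GO = nominal + upper_tol (largest hole = least material condition)
NO-GO = 69.7 + 0.32 = 70.02
spread = NO-GO - GO = 70.02 - 69.264 = 0.7560

0.7560


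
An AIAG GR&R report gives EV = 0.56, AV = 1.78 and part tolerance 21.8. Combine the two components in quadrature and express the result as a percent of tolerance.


GRR = sqrt(EV^2 + AV^2) = sqrt(0.56^2 + 1.78^2) = 1.8660118
%GRR = GRR / tol * 100 = 1.8660118 / 21.8 * 100
%GRR = 8.5597

8.5597


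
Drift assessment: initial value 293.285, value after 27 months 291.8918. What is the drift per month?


rate = (v2 - v1) / months
= (291.8918 - 293.285) / 27
= -1.3932 / 27
= -0.0516

-0.0516


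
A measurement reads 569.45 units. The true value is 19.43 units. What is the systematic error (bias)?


Systematic error = measured - true
= 569.45 - 19.43
= 550.0200

550.0200


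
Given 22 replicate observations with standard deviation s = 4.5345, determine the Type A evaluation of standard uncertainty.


u_A = s / sqrt(n)
u_A = 4.5345 / sqrt(22)
u_A = 4.5345 / 4.6904158
u_A = 0.9668

0.9668


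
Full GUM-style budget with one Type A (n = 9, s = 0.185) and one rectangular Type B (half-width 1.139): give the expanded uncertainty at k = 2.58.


u_A = s / sqrt(n) = 0.185 / sqrt(9) = 0.061666667
u_B = half_width / sqrt(3) = 1.139 / sqrt(3) = 0.65760196
uc = sqrt(u_A^2 + u_B^2) = sqrt(0.061666667^2 + 0.65760196^2) = 0.66048703
U = k * uc = 2.58 * 0.66048703
U = 1.7041

1.7041


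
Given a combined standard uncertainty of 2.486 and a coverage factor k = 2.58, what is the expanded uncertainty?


U = k * uc
U = 2.58 * 2.486
U = 6.4139

6.4139


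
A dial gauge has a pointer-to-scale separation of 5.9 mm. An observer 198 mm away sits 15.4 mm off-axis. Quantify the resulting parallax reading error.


error = h * offset / d
= 5.9 * 15.4 / 198
= 0.4589

0.4589


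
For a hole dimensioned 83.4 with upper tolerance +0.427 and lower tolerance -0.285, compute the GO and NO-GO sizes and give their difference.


GO = nominal - lower_tol (smallest hole = maximum material condition)
GO = 83.4 - 0.285 = 83.115
NO-GO = nominal + upper_tol (largest hole = least material condition)
NO-GO = 83.4 + 0.427 = 83.827
spread = NO-GO - GO = 83.827 - 83.115 = 0.7120

0.7120


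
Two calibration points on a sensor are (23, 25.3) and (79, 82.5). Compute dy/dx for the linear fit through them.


slope = (y2 - y1) / (x2 - x1)
= (82.5 - 25.3) / (79 - 23)
= 57.2000 / 56
= 1.0214

1.0214


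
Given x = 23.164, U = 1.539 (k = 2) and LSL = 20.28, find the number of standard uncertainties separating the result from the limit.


u = U / k = 1.539 / 2 = 0.7695
margin = |LSL - x| = |20.28 - 23.164| = 2.884
z = margin / u = 2.884 / 0.7695
z = 3.7479

3.7479


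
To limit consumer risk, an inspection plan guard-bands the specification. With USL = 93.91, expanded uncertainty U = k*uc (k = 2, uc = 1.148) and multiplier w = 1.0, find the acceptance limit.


U = k * uc = 2 * 1.148 = 2.296
guard band g = w * U = 1.0 * 2.296 = 2.296
AL = USL - g = 93.91 - 2.296
AL = 91.6140

91.6140


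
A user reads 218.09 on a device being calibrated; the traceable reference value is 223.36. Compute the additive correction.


Correction = standard - reading
= 223.36 - 218.09
= 5.2700

5.2700


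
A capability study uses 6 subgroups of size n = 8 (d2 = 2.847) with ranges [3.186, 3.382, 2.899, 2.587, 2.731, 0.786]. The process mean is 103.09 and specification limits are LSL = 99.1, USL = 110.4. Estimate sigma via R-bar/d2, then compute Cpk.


R_bar = (3.186 + 3.382 + 2.899 + 2.587 + 2.731 + 0.786) / 6 = 2.5951667
sigma = R_bar / d2 = 2.5951667 / 2.847 = 0.91154433
Cp = (USL - LSL)/(6*sigma) = (110.4 - 99.1)/(6*0.91154433) = 2.0661
Cpu = (110.4 - 103.09)/(3*0.91154433) = 2.6731
Cpl = (103.09 - 99.1)/(3*0.91154433) = 1.4591
Cpk = min(Cpu, Cpl) = 1.4591

1.4591


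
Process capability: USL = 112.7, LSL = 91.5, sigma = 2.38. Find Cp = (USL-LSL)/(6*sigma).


Cp = (USL - LSL) / (6 * sigma)
= (112.7 - 91.5) / (6 * 2.38)
= 21.2000 / 14.2800
= 1.4846

1.4846


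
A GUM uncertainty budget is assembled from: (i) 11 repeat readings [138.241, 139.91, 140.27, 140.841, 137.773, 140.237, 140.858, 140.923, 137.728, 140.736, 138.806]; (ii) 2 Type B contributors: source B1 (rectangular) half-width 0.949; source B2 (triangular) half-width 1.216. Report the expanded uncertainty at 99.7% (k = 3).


mean = (138.241 + 139.91 + 140.27 + 140.841 + 137.773 + 140.237 + 140.858 + 140.923 + 137.728 + 140.736 + 138.806) / 11 = 139.6657273
s = sqrt(sum((x - mean)^2)/(n-1)) = 1.2800917
u_A = s / sqrt(n) = 1.2800917 / sqrt(11) = 0.38596217
u_B1 = 0.949 / sqrt(3) = 0.54790541
u_B2 = 1.216 / sqrt(6) = 0.49642992
uc = sqrt(0.38596217^2 + 0.54790541^2 + 0.49642992^2) = 0.83403225
U = k * uc = 3 * 0.83403225
U = 2.5021

2.5021


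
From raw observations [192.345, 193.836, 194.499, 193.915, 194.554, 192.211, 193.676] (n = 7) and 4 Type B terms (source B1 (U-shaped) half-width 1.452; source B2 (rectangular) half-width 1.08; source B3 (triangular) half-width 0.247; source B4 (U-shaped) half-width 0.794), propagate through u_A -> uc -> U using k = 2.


mean = (192.345 + 193.836 + 194.499 + 193.915 + 194.554 + 192.211 + 193.676) / 7 = 193.5765714
s = sqrt(sum((x - mean)^2)/(n-1)) = 0.9468824
u_A = s / sqrt(n) = 0.9468824 / sqrt(7) = 0.35788791
u_B1 = 1.452 / sqrt(2) = 1.026719
u_B2 = 1.08 / sqrt(3) = 0.62353829
u_B3 = 0.247 / sqrt(6) = 0.10083733
u_B4 = 0.794 / sqrt(2) = 0.56144278
uc = sqrt(0.35788791^2 + 1.026719^2 + 0.62353829^2 + 0.10083733^2 + 0.56144278^2) = 1.3771063
U = k * uc = 2 * 1.3771063
U = 2.7542

2.7542


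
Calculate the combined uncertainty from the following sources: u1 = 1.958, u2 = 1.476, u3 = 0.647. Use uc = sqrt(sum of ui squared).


uc = sqrt(1.958^2 + 1.476^2 + 0.647^2)
uc = sqrt(6.430949)
uc = 2.5359

2.5359


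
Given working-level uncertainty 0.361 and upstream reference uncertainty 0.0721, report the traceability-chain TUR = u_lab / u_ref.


TUR = u_lab / u_ref
= 0.361 / 0.0721
= 5.0069

5.0069


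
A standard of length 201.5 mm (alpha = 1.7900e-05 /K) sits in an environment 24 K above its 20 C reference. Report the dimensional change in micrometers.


dL = L * alpha * dT
= 201.5 * 1.7900e-05 * 24
= 0.0865644 mm
dL_um = 0.0865644 * 1000 = 86.5644 um

86.5644


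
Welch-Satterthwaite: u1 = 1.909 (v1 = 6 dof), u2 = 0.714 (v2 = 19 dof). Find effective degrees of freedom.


uc = sqrt(u1^2 + u2^2) = sqrt(1.909^2 + 0.714^2) = 2.0381553
v_eff = uc^4 / (u1^4/v1 + u2^4/v2)
= 2.0381553^4 / (1.909^4/6 + 0.714^4/19)
= 17.256356 / 2.2271425
v_eff = 7.7482

7.7482


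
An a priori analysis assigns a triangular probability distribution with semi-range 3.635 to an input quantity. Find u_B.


u_B = half_width / sqrt(6)
u_B = 3.635 / 2.4494897
u_B = 1.4840

1.4840


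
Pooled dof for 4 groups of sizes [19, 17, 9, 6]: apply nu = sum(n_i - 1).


nu = sum_i (n_i - 1)
nu = ((19 - 1) + (17 - 1) + (9 - 1) + (6 - 1))
nu = 18 + 16 + 8 + 5
nu = 47

47


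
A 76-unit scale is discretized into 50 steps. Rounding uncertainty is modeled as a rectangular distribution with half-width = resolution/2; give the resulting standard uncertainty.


resolution = range / divisions
resolution = 76 / 50 = 1.52
u_res = resolution / (2*sqrt(3))
u_res = 1.52 / 3.4641016
u_res = 0.4388

0.4388


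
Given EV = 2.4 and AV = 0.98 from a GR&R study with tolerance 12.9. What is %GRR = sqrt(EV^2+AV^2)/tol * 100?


GRR = sqrt(EV^2 + AV^2) = sqrt(2.4^2 + 0.98^2) = 2.5923734
%GRR = GRR / tol * 100 = 2.5923734 / 12.9 * 100
%GRR = 20.0959

20.0959


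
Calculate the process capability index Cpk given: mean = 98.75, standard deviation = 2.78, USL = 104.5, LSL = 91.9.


Cpu = (USL - mean) / (3*sigma) = (104.5 - 98.75) / (3*2.78) = 0.6894
Cpl = (mean - LSL) / (3*sigma) = (98.75 - 91.9) / (3*2.78) = 0.8213
Cpk = min(Cpu, Cpl) = 0.6894

0.6894


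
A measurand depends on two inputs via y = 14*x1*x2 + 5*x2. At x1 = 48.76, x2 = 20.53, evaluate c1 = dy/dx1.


y = 14*x1*x2 + 5*x2
dy/dx1 = 14*x2
Evaluate at x2 = 20.53: c1 = 14 * 20.53
c1 = 287.4200

287.4200


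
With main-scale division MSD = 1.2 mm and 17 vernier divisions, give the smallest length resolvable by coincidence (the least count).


LC = MSD / n_div
= 1.2 / 17
= 0.0706

0.0706


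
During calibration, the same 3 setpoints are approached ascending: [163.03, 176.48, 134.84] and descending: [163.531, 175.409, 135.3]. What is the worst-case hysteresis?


|163.03 - 163.531| = 0.5010
|176.48 - 175.409| = 1.0710
|134.84 - 135.3| = 0.4600
hysteresis = max(diffs) = 1.0710

1.0710


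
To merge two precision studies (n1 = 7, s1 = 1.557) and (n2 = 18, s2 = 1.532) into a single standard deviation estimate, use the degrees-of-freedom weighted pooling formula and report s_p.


s_p = sqrt(((n1-1)*s1^2 + (n2-1)*s2^2) / (n1+n2-2))
numerator = (7-1)*1.557^2 + (18-1)*1.532^2 = 14.545494 + 39.899408 = 54.444902
denominator = 7 + 18 - 2 = 23
s_p^2 = 54.444902 / 23 = 2.3671697
s_p = sqrt(2.3671697) = 1.5386

1.5386


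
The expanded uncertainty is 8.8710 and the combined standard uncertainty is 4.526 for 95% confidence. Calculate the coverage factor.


k = U / uc
k = 8.8710 / 4.526
k = 1.96

1.96


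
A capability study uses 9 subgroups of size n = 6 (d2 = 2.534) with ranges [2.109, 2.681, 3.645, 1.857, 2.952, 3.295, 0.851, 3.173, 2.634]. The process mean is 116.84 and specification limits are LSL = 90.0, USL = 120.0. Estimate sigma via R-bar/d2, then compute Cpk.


R_bar = (2.109 + 2.681 + 3.645 + 1.857 + 2.952 + 3.295 + 0.851 + 3.173 + 2.634) / 9 = 2.5774444
sigma = R_bar / d2 = 2.5774444 / 2.534 = 1.0171446
Cp = (USL - LSL)/(6*sigma) = (120.0 - 90.0)/(6*1.0171446) = 4.9157
Cpu = (120.0 - 116.84)/(3*1.0171446) = 1.0356
Cpl = (116.84 - 90.0)/(3*1.0171446) = 8.7959
Cpk = min(Cpu, Cpl) = 1.0356

1.0356


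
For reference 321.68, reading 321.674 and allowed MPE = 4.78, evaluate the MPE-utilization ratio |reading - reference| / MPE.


e = indication - reference = 321.674 - 321.68 = -0.0060
|e| = 0.0060
ratio = |e| / MPE = 0.0060 / 4.78
ratio = 0.0013

0.0013


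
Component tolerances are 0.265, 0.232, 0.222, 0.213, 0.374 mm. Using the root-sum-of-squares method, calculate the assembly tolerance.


RSS = sqrt(0.265^2 + 0.232^2 + 0.222^2 + 0.213^2 + 0.374^2)
= sqrt(0.358578)
= 0.5988

0.5988


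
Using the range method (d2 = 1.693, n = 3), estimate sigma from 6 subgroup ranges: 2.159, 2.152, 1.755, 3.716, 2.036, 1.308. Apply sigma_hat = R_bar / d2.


R_bar = (2.159 + 2.152 + 1.755 + 3.716 + 2.036 + 1.308) / 6
R_bar = 13.126 / 6 = 2.1876667
sigma_hat = R_bar / d2 = 2.1876667 / 1.693 = 1.2922

1.2922


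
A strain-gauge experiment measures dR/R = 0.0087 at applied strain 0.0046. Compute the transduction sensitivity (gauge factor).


GF = (dR/R) / epsilon
= 0.0087 / 0.0046
= 1.8913

1.8913


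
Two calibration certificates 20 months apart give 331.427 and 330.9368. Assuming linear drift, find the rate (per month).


rate = (v2 - v1) / months
= (330.9368 - 331.427) / 20
= -0.4902 / 20
= -0.0245

-0.0245


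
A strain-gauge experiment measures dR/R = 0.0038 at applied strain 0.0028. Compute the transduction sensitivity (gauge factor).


GF = (dR/R) / epsilon
= 0.0038 / 0.0028
= 1.3571

1.3571


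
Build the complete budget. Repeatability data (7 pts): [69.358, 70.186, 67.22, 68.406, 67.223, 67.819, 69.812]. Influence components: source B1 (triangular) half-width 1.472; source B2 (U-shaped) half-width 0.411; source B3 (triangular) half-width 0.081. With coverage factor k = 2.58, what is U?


mean = (69.358 + 70.186 + 67.22 + 68.406 + 67.223 + 67.819 + 69.812) / 7 = 68.57485714
s = sqrt(sum((x - mean)^2)/(n-1)) = 1.2249221
u_A = s / sqrt(n) = 1.2249221 / sqrt(7) = 0.46297704
u_B1 = 1.472 / sqrt(6) = 0.60094148
u_B2 = 0.411 / sqrt(2) = 0.29062089
u_B3 = 0.081 / sqrt(6) = 0.033068112
uc = sqrt(0.46297704^2 + 0.60094148^2 + 0.29062089^2 + 0.033068112^2) = 0.81303899
U = k * uc = 2.58 * 0.81303899
U = 2.0976

2.0976


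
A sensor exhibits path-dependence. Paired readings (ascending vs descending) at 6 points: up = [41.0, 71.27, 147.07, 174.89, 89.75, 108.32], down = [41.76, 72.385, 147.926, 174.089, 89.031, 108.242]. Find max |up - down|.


|41.0 - 41.76| = 0.7600
|71.27 - 72.385| = 1.1150
|147.07 - 147.926| = 0.8560
|174.89 - 174.089| = 0.8010
|89.75 - 89.031| = 0.7190
|108.32 - 108.242| = 0.0780
hysteresis = max(diffs) = 1.1150

1.1150


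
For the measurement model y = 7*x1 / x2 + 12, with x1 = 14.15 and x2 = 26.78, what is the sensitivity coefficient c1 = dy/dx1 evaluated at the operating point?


y = 7*x1 / x2 + 12
dy/dx1 = 7/x2
Evaluate at x2 = 26.78: c1 = 7 / 26.78
c1 = 0.2614

0.2614


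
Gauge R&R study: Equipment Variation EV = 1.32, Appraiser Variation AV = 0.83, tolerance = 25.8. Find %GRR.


GRR = sqrt(EV^2 + AV^2) = sqrt(1.32^2 + 0.83^2) = 1.5592626
%GRR = GRR / tol * 100 = 1.5592626 / 25.8 * 100
%GRR = 6.0437

6.0437


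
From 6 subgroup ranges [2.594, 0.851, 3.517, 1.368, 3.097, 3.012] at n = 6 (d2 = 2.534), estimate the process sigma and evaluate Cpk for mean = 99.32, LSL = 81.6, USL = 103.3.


R_bar = (2.594 + 0.851 + 3.517 + 1.368 + 3.097 + 3.012) / 6 = 2.4065
sigma = R_bar / d2 = 2.4065 / 2.534 = 0.94968429
Cp = (USL - LSL)/(6*sigma) = (103.3 - 81.6)/(6*0.94968429) = 3.8083
Cpu = (103.3 - 99.32)/(3*0.94968429) = 1.3970
Cpl = (99.32 - 81.6)/(3*0.94968429) = 6.2196
Cpk = min(Cpu, Cpl) = 1.3970

1.3970


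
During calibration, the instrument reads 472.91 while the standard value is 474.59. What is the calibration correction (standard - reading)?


Correction = standard - reading
= 474.59 - 472.91
= 1.6800

1.6800


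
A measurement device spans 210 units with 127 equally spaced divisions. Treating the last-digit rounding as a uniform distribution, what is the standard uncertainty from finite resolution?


resolution = range / divisions
resolution = 210 / 127 = 1.6535433
u_res = resolution / (2*sqrt(3))
u_res = 1.6535433 / 3.4641016
u_res = 0.4773

0.4773


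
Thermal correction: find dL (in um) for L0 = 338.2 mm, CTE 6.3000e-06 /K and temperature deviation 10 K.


dL = L * alpha * dT
= 338.2 * 6.3000e-06 * 10
= 0.0213066 mm
dL_um = 0.0213066 * 1000 = 21.3066 um

21.3066


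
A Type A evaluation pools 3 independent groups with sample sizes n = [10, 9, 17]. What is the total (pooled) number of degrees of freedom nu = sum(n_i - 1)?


nu = sum_i (n_i - 1)
nu = ((10 - 1) + (9 - 1) + (17 - 1))
nu = 9 + 8 + 16
nu = 33

33


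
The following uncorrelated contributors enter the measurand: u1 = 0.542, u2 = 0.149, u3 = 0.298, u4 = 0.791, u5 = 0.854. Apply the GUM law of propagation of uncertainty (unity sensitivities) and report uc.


uc = sqrt(0.542^2 + 0.149^2 + 0.298^2 + 0.791^2 + 0.854^2)
uc = sqrt(1.759766)
uc = 1.3266

1.3266


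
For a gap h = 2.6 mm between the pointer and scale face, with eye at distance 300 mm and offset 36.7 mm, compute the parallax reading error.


error = h * offset / d
= 2.6 * 36.7 / 300
= 0.3181

0.3181


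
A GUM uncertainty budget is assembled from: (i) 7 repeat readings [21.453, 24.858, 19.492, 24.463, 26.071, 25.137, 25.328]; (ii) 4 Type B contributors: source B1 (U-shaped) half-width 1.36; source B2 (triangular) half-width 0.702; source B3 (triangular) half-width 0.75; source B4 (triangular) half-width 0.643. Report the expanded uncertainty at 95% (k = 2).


mean = (21.453 + 24.858 + 19.492 + 24.463 + 26.071 + 25.137 + 25.328) / 7 = 23.82885714
s = sqrt(sum((x - mean)^2)/(n-1)) = 2.4117826
u_A = s / sqrt(n) = 2.4117826 / sqrt(7) = 0.91156814
u_B1 = 1.36 / sqrt(2) = 0.96166522
u_B2 = 0.702 / sqrt(6) = 0.2865903
u_B3 = 0.75 / sqrt(6) = 0.30618622
u_B4 = 0.643 / sqrt(6) = 0.26250365
uc = sqrt(0.91156814^2 + 0.96166522^2 + 0.2865903^2 + 0.30618622^2 + 0.26250365^2) = 1.4144075
U = k * uc = 2 * 1.4144075
U = 2.8288

2.8288


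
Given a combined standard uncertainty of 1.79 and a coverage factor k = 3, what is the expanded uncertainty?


U = k * uc
U = 3 * 1.79
U = 5.3700

5.3700


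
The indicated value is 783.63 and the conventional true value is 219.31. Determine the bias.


Systematic error = measured - true
= 783.63 - 219.31
= 564.3200

564.3200


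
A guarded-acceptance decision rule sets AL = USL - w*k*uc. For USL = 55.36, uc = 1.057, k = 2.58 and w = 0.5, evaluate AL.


U = k * uc = 2.58 * 1.057 = 2.72706
guard band g = w * U = 0.5 * 2.72706 = 1.36353
AL = USL - g = 55.36 - 1.36353
AL = 53.9965

53.9965


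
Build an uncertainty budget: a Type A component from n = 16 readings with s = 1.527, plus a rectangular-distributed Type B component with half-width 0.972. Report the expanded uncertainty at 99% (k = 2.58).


u_A = s / sqrt(n) = 1.527 / sqrt(16) = 0.38175
u_B = half_width / sqrt(3) = 0.972 / sqrt(3) = 0.56118446
uc = sqrt(u_A^2 + u_B^2) = sqrt(0.38175^2 + 0.56118446^2) = 0.67872016
U = k * uc = 2.58 * 0.67872016
U = 1.7511

1.7511


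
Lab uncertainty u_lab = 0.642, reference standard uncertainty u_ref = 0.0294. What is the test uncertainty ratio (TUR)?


TUR = u_lab / u_ref
= 0.642 / 0.0294
= 21.8367

21.8367


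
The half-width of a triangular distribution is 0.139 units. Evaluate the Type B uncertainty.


u_B = half_width / sqrt(6)
u_B = 0.139 / 2.4494897
u_B = 0.0567

0.0567


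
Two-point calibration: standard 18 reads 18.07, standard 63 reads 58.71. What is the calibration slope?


slope = (y2 - y1) / (x2 - x1)
= (58.71 - 18.07) / (63 - 18)
= 40.6400 / 45
= 0.9031

0.9031


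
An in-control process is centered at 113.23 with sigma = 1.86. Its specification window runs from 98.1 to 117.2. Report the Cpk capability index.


Cpu = (USL - mean) / (3*sigma) = (117.2 - 113.23) / (3*1.86) = 0.7115
Cpl = (mean - LSL) / (3*sigma) = (113.23 - 98.1) / (3*1.86) = 2.7115
Cpk = min(Cpu, Cpl) = 0.7115

0.7115


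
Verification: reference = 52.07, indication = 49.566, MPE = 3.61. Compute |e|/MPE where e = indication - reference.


e = indication - reference = 49.566 - 52.07 = -2.5040
|e| = 2.5040
ratio = |e| / MPE = 2.5040 / 3.61
ratio = 0.6936

0.6936


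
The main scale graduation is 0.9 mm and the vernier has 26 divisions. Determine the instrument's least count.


LC = MSD / n_div
= 0.9 / 26
= 0.0346

0.0346


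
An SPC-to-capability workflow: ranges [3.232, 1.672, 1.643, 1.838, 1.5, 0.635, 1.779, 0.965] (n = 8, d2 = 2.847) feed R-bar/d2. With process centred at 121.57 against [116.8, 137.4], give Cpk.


R_bar = (3.232 + 1.672 + 1.643 + 1.838 + 1.5 + 0.635 + 1.779 + 0.965) / 8 = 1.658
sigma = R_bar / d2 = 1.658 / 2.847 = 0.5823674
Cp = (USL - LSL)/(6*sigma) = (137.4 - 116.8)/(6*0.5823674) = 5.8955
Cpu = (137.4 - 121.57)/(3*0.5823674) = 9.0607
Cpl = (121.57 - 116.8)/(3*0.5823674) = 2.7302
Cpk = min(Cpu, Cpl) = 2.7302

2.7302


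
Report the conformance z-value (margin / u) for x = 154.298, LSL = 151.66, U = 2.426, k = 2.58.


u = U / k = 2.426 / 2.58 = 0.94031008
margin = |LSL - x| = |151.66 - 154.298| = 2.638
z = margin / u = 2.638 / 0.94031008
z = 2.8055

2.8055


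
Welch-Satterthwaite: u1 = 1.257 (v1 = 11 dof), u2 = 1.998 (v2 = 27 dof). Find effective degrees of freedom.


uc = sqrt(u1^2 + u2^2) = sqrt(1.257^2 + 1.998^2) = 2.3605196
v_eff = uc^4 / (u1^4/v1 + u2^4/v2)
= 2.3605196^4 / (1.257^4/11 + 1.998^4/27)
= 31.047772 / 0.81718531
v_eff = 37.9936

37.9936


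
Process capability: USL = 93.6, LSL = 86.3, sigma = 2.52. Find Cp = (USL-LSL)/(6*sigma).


Cp = (USL - LSL) / (6 * sigma)
= (93.6 - 86.3) / (6 * 2.52)
= 7.3000 / 15.1200
= 0.4828

0.4828


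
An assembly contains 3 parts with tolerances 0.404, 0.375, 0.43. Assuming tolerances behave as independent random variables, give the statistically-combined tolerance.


RSS = sqrt(0.404^2 + 0.375^2 + 0.43^2)
= sqrt(0.488741)
= 0.6991

0.6991


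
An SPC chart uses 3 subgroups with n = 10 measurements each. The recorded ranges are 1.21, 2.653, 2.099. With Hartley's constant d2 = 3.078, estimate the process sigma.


R_bar = (1.21 + 2.653 + 2.099) / 3
R_bar = 5.962 / 3 = 1.9873333
sigma_hat = R_bar / d2 = 1.9873333 / 3.078 = 0.6457

0.6457


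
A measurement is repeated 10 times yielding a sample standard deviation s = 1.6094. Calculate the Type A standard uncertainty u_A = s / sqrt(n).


u_A = s / sqrt(n)
u_A = 1.6094 / sqrt(10)
u_A = 1.6094 / 3.1622777
u_A = 0.5089

0.5089


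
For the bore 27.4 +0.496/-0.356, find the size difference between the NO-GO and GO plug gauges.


GO = nominal - lower_tol (smallest hole = maximum material condition)
GO = 27.4 - 0.356 = 27.044
NO-GO = nominal + upper_tol (largest hole = least material condition)
NO-GO = 27.4 + 0.496 = 27.896
spread = NO-GO - GO = 27.896 - 27.044 = 0.8520

0.8520


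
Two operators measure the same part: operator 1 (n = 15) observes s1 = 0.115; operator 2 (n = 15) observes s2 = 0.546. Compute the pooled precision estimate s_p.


s_p = sqrt(((n1-1)*s1^2 + (n2-1)*s2^2) / (n1+n2-2))
numerator = (15-1)*0.115^2 + (15-1)*0.546^2 = 0.18515 + 4.173624 = 4.358774
denominator = 15 + 15 - 2 = 28
s_p^2 = 4.358774 / 28 = 0.1556705
s_p = sqrt(0.1556705) = 0.3946

0.3946


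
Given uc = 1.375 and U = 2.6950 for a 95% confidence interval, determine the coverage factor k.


k = U / uc
k = 2.6950 / 1.375
k = 1.96

1.96


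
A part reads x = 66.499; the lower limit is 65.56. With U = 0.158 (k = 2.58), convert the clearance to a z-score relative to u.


u = U / k = 0.158 / 2.58 = 0.06124031
margin = |LSL - x| = |65.56 - 66.499| = 0.939
z = margin / u = 0.939 / 0.06124031
z = 15.3330

15.3330
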